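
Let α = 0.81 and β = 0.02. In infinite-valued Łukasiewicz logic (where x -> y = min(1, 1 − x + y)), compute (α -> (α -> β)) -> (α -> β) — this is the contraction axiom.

α -> β = min(1, 1 − 0.81 + 0.02) = min(1, 0.21) = 0.21
α -> (α -> β) = min(1, 1 − 0.81 + 0.21) = min(1, 0.40) = 0.40
(α -> (α -> β)) -> (α -> β) = min(1, 1 − 0.40 + 0.21) = min(1, 0.81) = 0.81
(The value 0.81 < 1 shows this instance is not satisfied; fails in Ł∞ (the t-norm is not idempotent).)

0.81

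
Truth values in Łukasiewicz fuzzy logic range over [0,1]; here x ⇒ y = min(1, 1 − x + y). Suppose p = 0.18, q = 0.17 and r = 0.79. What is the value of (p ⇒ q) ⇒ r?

0.80

p ⇒ q = min(1, 1 − 0.18 + 0.17) = min(1, 0.99) = 0.99
(p ⇒ q) ⇒ r = min(1, 1 − 0.99 + 0.79) = min(1, 0.80) = 0.80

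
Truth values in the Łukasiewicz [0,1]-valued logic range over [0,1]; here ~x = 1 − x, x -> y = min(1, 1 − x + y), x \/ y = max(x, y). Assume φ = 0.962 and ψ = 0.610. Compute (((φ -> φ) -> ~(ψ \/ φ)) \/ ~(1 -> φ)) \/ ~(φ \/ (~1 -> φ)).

0.038

φ -> φ = min(1, 1 − 0.962 + 0.962) = min(1, 1.000) = 1.000
ψ \/ φ = max(0.610, 0.962) = 0.962
~(ψ \/ φ) = 1 − 0.962 = 0.038
(φ -> φ) -> ~(ψ \/ φ) = min(1, 1 − 1.000 + 0.038) = min(1, 0.038) = 0.038
1 -> φ = min(1, 1 − 1.000 + 0.962) = min(1, 0.962) = 0.962
~(1 -> φ) = 1 − 0.962 = 0.038
((φ -> φ) -> ~(ψ \/ φ)) \/ ~(1 -> φ) = max(0.038, 0.038) = 0.038
~1 = 1 − 1.000 = 0.000
~1 -> φ = min(1, 1 − 0.000 + 0.962) = min(1, 1.962) = 1.000
φ \/ (~1 -> φ) = max(0.962, 1.000) = 1.000
~(φ \/ (~1 -> φ)) = 1 − 1.000 = 0.000
(((φ -> φ) -> ~(ψ \/ φ)) \/ ~(1 -> φ)) \/ ~(φ \/ (~1 -> φ)) = max(0.038, 0.000) = 0.038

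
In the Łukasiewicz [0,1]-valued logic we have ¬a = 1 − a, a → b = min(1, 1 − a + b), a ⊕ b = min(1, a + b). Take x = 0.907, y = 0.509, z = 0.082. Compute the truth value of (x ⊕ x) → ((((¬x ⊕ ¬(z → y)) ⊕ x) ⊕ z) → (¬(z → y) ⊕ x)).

0.907

x ⊕ x = min(1, 0.907 + 0.907) = min(1, 1.814) = 1.000
¬x = 1 − 0.907 = 0.093
z → y = min(1, 1 − 0.082 + 0.509) = min(1, 1.427) = 1.000
¬(z → y) = 1 − 1.000 = 0.000
¬x ⊕ ¬(z → y) = min(1, 0.093 + 0.000) = min(1, 0.093) = 0.093
(¬x ⊕ ¬(z → y)) ⊕ x = min(1, 0.093 + 0.907) = min(1, 1.000) = 1.000
((¬x ⊕ ¬(z → y)) ⊕ x) ⊕ z = min(1, 1.000 + 0.082) = min(1, 1.082) = 1.000
¬(z → y) ⊕ x = min(1, 0.000 + 0.907) = min(1, 0.907) = 0.907
(((¬x ⊕ ¬(z → y)) ⊕ x) ⊕ z) → (¬(z → y) ⊕ x) = min(1, 1 − 1.000 + 0.907) = min(1, 0.907) = 0.907
(x ⊕ x) → ((((¬x ⊕ ¬(z → y)) ⊕ x) ⊕ z) → (¬(z → y) ⊕ x)) = min(1, 1 − 1.000 + 0.907) = min(1, 0.907) = 0.907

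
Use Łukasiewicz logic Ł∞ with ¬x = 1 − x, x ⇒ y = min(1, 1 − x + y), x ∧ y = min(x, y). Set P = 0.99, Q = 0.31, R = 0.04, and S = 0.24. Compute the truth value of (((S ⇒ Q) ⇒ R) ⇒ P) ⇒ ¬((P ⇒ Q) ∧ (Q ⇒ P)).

S ⇒ Q = min(1, 1 − 0.24 + 0.31) = min(1, 1.07) = 1.00
(S ⇒ Q) ⇒ R = min(1, 1 − 1.00 + 0.04) = min(1, 0.04) = 0.04
((S ⇒ Q) ⇒ R) ⇒ P = min(1, 1 − 0.04 + 0.99) = min(1, 1.95) = 1.00
P ⇒ Q = min(1, 1 − 0.99 + 0.31) = min(1, 0.32) = 0.32
Q ⇒ P = min(1, 1 − 0.31 + 0.99) = min(1, 1.68) = 1.00
(P ⇒ Q) ∧ (Q ⇒ P) = min(0.32, 1.00) = 0.32
¬((P ⇒ Q) ∧ (Q ⇒ P)) = 1 − 0.32 = 0.68
(((S ⇒ Q) ⇒ R) ⇒ P) ⇒ ¬((P ⇒ Q) ∧ (Q ⇒ P)) = min(1, 1 − 1.00 + 0.68) = min(1, 0.68) = 0.68

0.68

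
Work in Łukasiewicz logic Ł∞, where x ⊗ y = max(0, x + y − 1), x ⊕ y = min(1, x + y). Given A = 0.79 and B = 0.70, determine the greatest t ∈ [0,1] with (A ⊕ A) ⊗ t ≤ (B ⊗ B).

0.40

A ⊕ A = min(1, 0.79 + 0.79) = min(1, 1.58) = 1.00
So the left factor is A ⊕ A = 1.00.
B ⊗ B = max(0, 0.70 + 0.70 − 1) = max(0, 0.40) = 0.40
So the right-hand bound is B ⊗ B = 0.40.
The residuum of the Łukasiewicz t-norm gives the supremum: min(1, 1 − 1.00 + 0.40).
1 − 1.00 + 0.40 = 0.40, so t = min(1, 0.40) = 0.40.
Check: 1.00 ⊗ 0.40 = max(0, 0.40) = 0.40 ≤ 0.40.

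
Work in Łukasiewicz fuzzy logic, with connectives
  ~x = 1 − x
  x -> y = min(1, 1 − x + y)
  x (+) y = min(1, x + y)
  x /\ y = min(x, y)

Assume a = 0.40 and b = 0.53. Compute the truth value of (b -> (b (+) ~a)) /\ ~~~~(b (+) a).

0.93

~a = 1 − 0.40 = 0.60
b (+) ~a = min(1, 0.53 + 0.60) = min(1, 1.13) = 1.00
b -> (b (+) ~a) = min(1, 1 − 0.53 + 1.00) = min(1, 1.47) = 1.00
b (+) a = min(1, 0.53 + 0.40) = min(1, 0.93) = 0.93
~(b (+) a) = 1 − 0.93 = 0.07
~~(b (+) a) = 1 − 0.07 = 0.93
~~~(b (+) a) = 1 − 0.93 = 0.07
~~~~(b (+) a) = 1 − 0.07 = 0.93
(b -> (b (+) ~a)) /\ ~~~~(b (+) a) = min(1.00, 0.93) = 0.93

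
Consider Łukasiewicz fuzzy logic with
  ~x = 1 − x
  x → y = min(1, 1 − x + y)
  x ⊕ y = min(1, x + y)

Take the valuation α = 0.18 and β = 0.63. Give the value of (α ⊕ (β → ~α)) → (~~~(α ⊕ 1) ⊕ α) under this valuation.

0.18

~α = 1 − 0.18 = 0.82
β → ~α = min(1, 1 − 0.63 + 0.82) = min(1, 1.19) = 1.00
α ⊕ (β → ~α) = min(1, 0.18 + 1.00) = min(1, 1.18) = 1.00
α ⊕ 1 = min(1, 0.18 + 1.00) = min(1, 1.18) = 1.00
~(α ⊕ 1) = 1 − 1.00 = 0.00
~~(α ⊕ 1) = 1 − 0.00 = 1.00
~~~(α ⊕ 1) = 1 − 1.00 = 0.00
~~~(α ⊕ 1) ⊕ α = min(1, 0.00 + 0.18) = min(1, 0.18) = 0.18
(α ⊕ (β → ~α)) → (~~~(α ⊕ 1) ⊕ α) = min(1, 1 − 1.00 + 0.18) = min(1, 0.18) = 0.18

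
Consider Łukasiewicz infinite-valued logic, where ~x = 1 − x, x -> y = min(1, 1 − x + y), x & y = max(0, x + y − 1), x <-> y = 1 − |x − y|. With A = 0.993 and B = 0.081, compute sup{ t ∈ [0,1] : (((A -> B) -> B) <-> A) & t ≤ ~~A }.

A -> B = min(1, 1 − 0.993 + 0.081) = min(1, 0.088) = 0.088
(A -> B) -> B = min(1, 1 − 0.088 + 0.081) = min(1, 0.993) = 0.993
((A -> B) -> B) <-> A = 1 − |0.993 − 0.993| = 1 − 0.000 = 1.000
So the left factor is ((A -> B) -> B) <-> A = 1.000.
~A = 1 − 0.993 = 0.007
~~A = 1 − 0.007 = 0.993
So the right-hand bound is ~~A = 0.993.
The residuum of the Łukasiewicz t-norm gives the supremum: min(1, 1 − 1.000 + 0.993).
1 − 1.000 + 0.993 = 0.993, so t = min(1, 0.993) = 0.993.
Check: 1.000 & 0.993 = max(0, 0.993) = 0.993 ≤ 0.993.

0.993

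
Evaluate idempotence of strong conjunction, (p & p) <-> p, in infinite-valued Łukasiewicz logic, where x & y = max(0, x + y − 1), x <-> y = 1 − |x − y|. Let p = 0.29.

0.71

p & p = max(0, 0.29 + 0.29 − 1) = max(0, -0.42) = 0.00
(p & p) <-> p = 1 − |0.00 − 0.29| = 1 − 0.29 = 0.71
(The value 0.71 < 1 shows this instance is not satisfied; fails in Ł∞ since a ⊗ a = max(0, 2a−1) ≠ a in general.)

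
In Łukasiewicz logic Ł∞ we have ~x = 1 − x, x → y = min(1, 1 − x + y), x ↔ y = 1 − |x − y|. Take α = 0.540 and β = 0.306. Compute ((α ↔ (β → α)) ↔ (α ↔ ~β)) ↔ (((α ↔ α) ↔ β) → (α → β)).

0.694

β → α = min(1, 1 − 0.306 + 0.540) = min(1, 1.234) = 1.000
α ↔ (β → α) = 1 − |0.540 − 1.000| = 1 − 0.460 = 0.540
~β = 1 − 0.306 = 0.694
α ↔ ~β = 1 − |0.540 − 0.694| = 1 − 0.154 = 0.846
(α ↔ (β → α)) ↔ (α ↔ ~β) = 1 − |0.540 − 0.846| = 1 − 0.306 = 0.694
α ↔ α = 1 − |0.540 − 0.540| = 1 − 0.000 = 1.000
(α ↔ α) ↔ β = 1 − |1.000 − 0.306| = 1 − 0.694 = 0.306
α → β = min(1, 1 − 0.540 + 0.306) = min(1, 0.766) = 0.766
((α ↔ α) ↔ β) → (α → β) = min(1, 1 − 0.306 + 0.766) = min(1, 1.460) = 1.000
((α ↔ (β → α)) ↔ (α ↔ ~β)) ↔ (((α ↔ α) ↔ β) → (α → β)) = 1 − |0.694 − 1.000| = 1 − 0.306 = 0.694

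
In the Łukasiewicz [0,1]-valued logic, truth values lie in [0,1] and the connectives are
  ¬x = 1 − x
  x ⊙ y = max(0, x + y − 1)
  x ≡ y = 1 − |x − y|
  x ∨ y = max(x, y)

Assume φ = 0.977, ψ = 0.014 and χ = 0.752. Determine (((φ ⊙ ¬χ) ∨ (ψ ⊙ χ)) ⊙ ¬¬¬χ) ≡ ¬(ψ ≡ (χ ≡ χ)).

0.014

¬χ = 1 − 0.752 = 0.248
φ ⊙ ¬χ = max(0, 0.977 + 0.248 − 1) = max(0, 0.225) = 0.225
ψ ⊙ χ = max(0, 0.014 + 0.752 − 1) = max(0, -0.234) = 0.000
(φ ⊙ ¬χ) ∨ (ψ ⊙ χ) = max(0.225, 0.000) = 0.225
¬¬χ = 1 − 0.248 = 0.752
¬¬¬χ = 1 − 0.752 = 0.248
((φ ⊙ ¬χ) ∨ (ψ ⊙ χ)) ⊙ ¬¬¬χ = max(0, 0.225 + 0.248 − 1) = max(0, -0.527) = 0.000
χ ≡ χ = 1 − |0.752 − 0.752| = 1 − 0.000 = 1.000
ψ ≡ (χ ≡ χ) = 1 − |0.014 − 1.000| = 1 − 0.986 = 0.014
¬(ψ ≡ (χ ≡ χ)) = 1 − 0.014 = 0.986
(((φ ⊙ ¬χ) ∨ (ψ ⊙ χ)) ⊙ ¬¬¬χ) ≡ ¬(ψ ≡ (χ ≡ χ)) = 1 − |0.000 − 0.986| = 1 − 0.986 = 0.014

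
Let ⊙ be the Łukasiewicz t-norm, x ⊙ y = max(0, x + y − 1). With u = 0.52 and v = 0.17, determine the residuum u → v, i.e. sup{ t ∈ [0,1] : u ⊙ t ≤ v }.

The residuum of the Łukasiewicz t-norm gives the supremum: min(1, 1 − 0.52 + 0.17).
1 − 0.52 + 0.17 = 0.65, so t = min(1, 0.65) = 0.65.
Check: 0.52 ⊙ 0.65 = max(0, 0.17) = 0.17 ≤ 0.17.

0.65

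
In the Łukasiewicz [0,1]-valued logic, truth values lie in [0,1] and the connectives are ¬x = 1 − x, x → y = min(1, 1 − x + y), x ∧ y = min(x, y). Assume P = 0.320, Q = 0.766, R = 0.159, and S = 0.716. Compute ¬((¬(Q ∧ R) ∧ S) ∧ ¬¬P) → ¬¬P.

Q ∧ R = min(0.766, 0.159) = 0.159
¬(Q ∧ R) = 1 − 0.159 = 0.841
¬(Q ∧ R) ∧ S = min(0.841, 0.716) = 0.716
¬P = 1 − 0.320 = 0.680
¬¬P = 1 − 0.680 = 0.320
(¬(Q ∧ R) ∧ S) ∧ ¬¬P = min(0.716, 0.320) = 0.320
¬((¬(Q ∧ R) ∧ S) ∧ ¬¬P) = 1 − 0.320 = 0.680
¬((¬(Q ∧ R) ∧ S) ∧ ¬¬P) → ¬¬P = min(1, 1 − 0.680 + 0.320) = min(1, 0.640) = 0.640

0.640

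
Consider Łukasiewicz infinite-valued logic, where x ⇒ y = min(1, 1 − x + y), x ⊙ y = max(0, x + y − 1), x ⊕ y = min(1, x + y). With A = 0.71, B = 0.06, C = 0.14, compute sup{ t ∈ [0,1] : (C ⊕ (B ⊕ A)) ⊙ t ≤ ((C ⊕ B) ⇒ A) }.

B ⊕ A = min(1, 0.06 + 0.71) = min(1, 0.77) = 0.77
C ⊕ (B ⊕ A) = min(1, 0.14 + 0.77) = min(1, 0.91) = 0.91
So the left factor is C ⊕ (B ⊕ A) = 0.91.
C ⊕ B = min(1, 0.14 + 0.06) = min(1, 0.20) = 0.20
(C ⊕ B) ⇒ A = min(1, 1 − 0.20 + 0.71) = min(1, 1.51) = 1.00
So the right-hand bound is (C ⊕ B) ⇒ A = 1.00.
The residuum of the Łukasiewicz t-norm gives the supremum: min(1, 1 − 0.91 + 1.00).
1 − 0.91 + 1.00 = 1.09, so t = min(1, 1.09) = 1.00.
Check: 0.91 ⊙ 1.00 = max(0, 0.91) = 0.91 ≤ 1.00.

1.00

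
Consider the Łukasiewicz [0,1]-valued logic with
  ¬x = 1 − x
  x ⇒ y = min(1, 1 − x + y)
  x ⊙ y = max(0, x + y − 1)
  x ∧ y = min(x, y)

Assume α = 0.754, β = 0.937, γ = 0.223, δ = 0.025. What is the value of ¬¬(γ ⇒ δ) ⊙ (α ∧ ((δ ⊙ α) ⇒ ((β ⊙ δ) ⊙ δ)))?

γ ⇒ δ = min(1, 1 − 0.223 + 0.025) = min(1, 0.802) = 0.802
¬(γ ⇒ δ) = 1 − 0.802 = 0.198
¬¬(γ ⇒ δ) = 1 − 0.198 = 0.802
δ ⊙ α = max(0, 0.025 + 0.754 − 1) = max(0, -0.221) = 0.000
β ⊙ δ = max(0, 0.937 + 0.025 − 1) = max(0, -0.038) = 0.000
(β ⊙ δ) ⊙ δ = max(0, 0.000 + 0.025 − 1) = max(0, -0.975) = 0.000
(δ ⊙ α) ⇒ ((β ⊙ δ) ⊙ δ) = min(1, 1 − 0.000 + 0.000) = min(1, 1.000) = 1.000
α ∧ ((δ ⊙ α) ⇒ ((β ⊙ δ) ⊙ δ)) = min(0.754, 1.000) = 0.754
¬¬(γ ⇒ δ) ⊙ (α ∧ ((δ ⊙ α) ⇒ ((β ⊙ δ) ⊙ δ))) = max(0, 0.802 + 0.754 − 1) = max(0, 0.556) = 0.556

0.556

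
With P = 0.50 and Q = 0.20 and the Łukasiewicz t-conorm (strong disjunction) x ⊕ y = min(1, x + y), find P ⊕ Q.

0.70

P ⊕ Q = min(1, 0.50 + 0.20) = min(1, 0.70) = 0.70
For comparison, the Gödel t-conorm max(x, y) would give 0.50.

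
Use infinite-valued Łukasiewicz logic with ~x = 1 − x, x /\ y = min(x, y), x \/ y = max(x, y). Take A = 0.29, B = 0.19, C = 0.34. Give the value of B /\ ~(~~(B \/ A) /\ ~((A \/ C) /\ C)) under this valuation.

0.19

B \/ A = max(0.19, 0.29) = 0.29
~(B \/ A) = 1 − 0.29 = 0.71
~~(B \/ A) = 1 − 0.71 = 0.29
A \/ C = max(0.29, 0.34) = 0.34
(A \/ C) /\ C = min(0.34, 0.34) = 0.34
~((A \/ C) /\ C) = 1 − 0.34 = 0.66
~~(B \/ A) /\ ~((A \/ C) /\ C) = min(0.29, 0.66) = 0.29
~(~~(B \/ A) /\ ~((A \/ C) /\ C)) = 1 − 0.29 = 0.71
B /\ ~(~~(B \/ A) /\ ~((A \/ C) /\ C)) = min(0.19, 0.71) = 0.19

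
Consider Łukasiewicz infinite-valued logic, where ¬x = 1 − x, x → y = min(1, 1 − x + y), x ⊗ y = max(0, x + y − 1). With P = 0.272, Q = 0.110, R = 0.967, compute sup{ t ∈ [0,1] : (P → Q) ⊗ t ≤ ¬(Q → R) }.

P → Q = min(1, 1 − 0.272 + 0.110) = min(1, 0.838) = 0.838
So the left factor is P → Q = 0.838.
Q → R = min(1, 1 − 0.110 + 0.967) = min(1, 1.857) = 1.000
¬(Q → R) = 1 − 1.000 = 0.000
So the right-hand bound is ¬(Q → R) = 0.000.
The residuum of the Łukasiewicz t-norm gives the supremum: min(1, 1 − 0.838 + 0.000).
1 − 0.838 + 0.000 = 0.162, so t = min(1, 0.162) = 0.162.
Check: 0.838 ⊗ 0.162 = max(0, 0.000) = 0.000 ≤ 0.000.

0.162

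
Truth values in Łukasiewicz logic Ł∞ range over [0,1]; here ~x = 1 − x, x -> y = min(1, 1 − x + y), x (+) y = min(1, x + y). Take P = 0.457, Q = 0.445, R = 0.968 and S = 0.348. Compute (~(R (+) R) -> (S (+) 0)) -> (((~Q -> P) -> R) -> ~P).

0.543

R (+) R = min(1, 0.968 + 0.968) = min(1, 1.936) = 1.000
~(R (+) R) = 1 − 1.000 = 0.000
S (+) 0 = min(1, 0.348 + 0.000) = min(1, 0.348) = 0.348
~(R (+) R) -> (S (+) 0) = min(1, 1 − 0.000 + 0.348) = min(1, 1.348) = 1.000
~Q = 1 − 0.445 = 0.555
~Q -> P = min(1, 1 − 0.555 + 0.457) = min(1, 0.902) = 0.902
(~Q -> P) -> R = min(1, 1 − 0.902 + 0.968) = min(1, 1.066) = 1.000
~P = 1 − 0.457 = 0.543
((~Q -> P) -> R) -> ~P = min(1, 1 − 1.000 + 0.543) = min(1, 0.543) = 0.543
(~(R (+) R) -> (S (+) 0)) -> (((~Q -> P) -> R) -> ~P) = min(1, 1 − 1.000 + 0.543) = min(1, 0.543) = 0.543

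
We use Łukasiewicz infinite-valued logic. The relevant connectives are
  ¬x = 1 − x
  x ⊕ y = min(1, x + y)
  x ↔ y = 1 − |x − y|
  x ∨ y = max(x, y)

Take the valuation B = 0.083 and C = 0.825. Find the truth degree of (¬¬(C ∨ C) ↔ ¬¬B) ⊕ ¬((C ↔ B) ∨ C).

C ∨ C = max(0.825, 0.825) = 0.825
¬(C ∨ C) = 1 − 0.825 = 0.175
¬¬(C ∨ C) = 1 − 0.175 = 0.825
¬B = 1 − 0.083 = 0.917
¬¬B = 1 − 0.917 = 0.083
¬¬(C ∨ C) ↔ ¬¬B = 1 − |0.825 − 0.083| = 1 − 0.742 = 0.258
C ↔ B = 1 − |0.825 − 0.083| = 1 − 0.742 = 0.258
(C ↔ B) ∨ C = max(0.258, 0.825) = 0.825
¬((C ↔ B) ∨ C) = 1 − 0.825 = 0.175
(¬¬(C ∨ C) ↔ ¬¬B) ⊕ ¬((C ↔ B) ∨ C) = min(1, 0.258 + 0.175) = min(1, 0.433) = 0.433

0.433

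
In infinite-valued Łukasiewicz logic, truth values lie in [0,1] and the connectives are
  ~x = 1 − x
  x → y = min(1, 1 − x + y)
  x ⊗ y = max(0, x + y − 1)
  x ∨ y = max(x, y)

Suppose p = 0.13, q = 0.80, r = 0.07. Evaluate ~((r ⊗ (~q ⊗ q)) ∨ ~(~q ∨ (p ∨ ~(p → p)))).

~q = 1 − 0.80 = 0.20
~q ⊗ q = max(0, 0.20 + 0.80 − 1) = max(0, 0.00) = 0.00
r ⊗ (~q ⊗ q) = max(0, 0.07 + 0.00 − 1) = max(0, -0.93) = 0.00
p → p = min(1, 1 − 0.13 + 0.13) = min(1, 1.00) = 1.00
~(p → p) = 1 − 1.00 = 0.00
p ∨ ~(p → p) = max(0.13, 0.00) = 0.13
~q ∨ (p ∨ ~(p → p)) = max(0.20, 0.13) = 0.20
~(~q ∨ (p ∨ ~(p → p))) = 1 − 0.20 = 0.80
(r ⊗ (~q ⊗ q)) ∨ ~(~q ∨ (p ∨ ~(p → p))) = max(0.00, 0.80) = 0.80
~((r ⊗ (~q ⊗ q)) ∨ ~(~q ∨ (p ∨ ~(p → p)))) = 1 − 0.80 = 0.20

0.20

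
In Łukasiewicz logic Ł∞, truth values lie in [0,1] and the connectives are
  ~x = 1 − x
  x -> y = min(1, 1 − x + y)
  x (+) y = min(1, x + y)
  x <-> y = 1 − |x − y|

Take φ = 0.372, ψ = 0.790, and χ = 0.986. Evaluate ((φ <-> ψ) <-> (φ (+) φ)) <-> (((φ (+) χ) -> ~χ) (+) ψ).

0.966

φ <-> ψ = 1 − |0.372 − 0.790| = 1 − 0.418 = 0.582
φ (+) φ = min(1, 0.372 + 0.372) = min(1, 0.744) = 0.744
(φ <-> ψ) <-> (φ (+) φ) = 1 − |0.582 − 0.744| = 1 − 0.162 = 0.838
φ (+) χ = min(1, 0.372 + 0.986) = min(1, 1.358) = 1.000
~χ = 1 − 0.986 = 0.014
(φ (+) χ) -> ~χ = min(1, 1 − 1.000 + 0.014) = min(1, 0.014) = 0.014
((φ (+) χ) -> ~χ) (+) ψ = min(1, 0.014 + 0.790) = min(1, 0.804) = 0.804
((φ <-> ψ) <-> (φ (+) φ)) <-> (((φ (+) χ) -> ~χ) (+) ψ) = 1 − |0.838 − 0.804| = 1 − 0.034 = 0.966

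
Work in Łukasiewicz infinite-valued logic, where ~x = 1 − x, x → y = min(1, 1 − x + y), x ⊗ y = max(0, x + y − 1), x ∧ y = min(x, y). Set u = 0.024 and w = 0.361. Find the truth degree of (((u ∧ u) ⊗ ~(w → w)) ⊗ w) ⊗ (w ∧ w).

u ∧ u = min(0.024, 0.024) = 0.024
w → w = min(1, 1 − 0.361 + 0.361) = min(1, 1.000) = 1.000
~(w → w) = 1 − 1.000 = 0.000
(u ∧ u) ⊗ ~(w → w) = max(0, 0.024 + 0.000 − 1) = max(0, -0.976) = 0.000
((u ∧ u) ⊗ ~(w → w)) ⊗ w = max(0, 0.000 + 0.361 − 1) = max(0, -0.639) = 0.000
w ∧ w = min(0.361, 0.361) = 0.361
(((u ∧ u) ⊗ ~(w → w)) ⊗ w) ⊗ (w ∧ w) = max(0, 0.000 + 0.361 − 1) = max(0, -0.639) = 0.000

0.000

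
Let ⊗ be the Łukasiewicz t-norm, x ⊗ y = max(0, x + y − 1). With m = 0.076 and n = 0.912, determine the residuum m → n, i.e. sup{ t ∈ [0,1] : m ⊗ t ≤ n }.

The residuum of the Łukasiewicz t-norm gives the supremum: min(1, 1 − 0.076 + 0.912).
1 − 0.076 + 0.912 = 1.836, so t = min(1, 1.836) = 1.000.
Check: 0.076 ⊗ 1.000 = max(0, 0.076) = 0.076 ≤ 0.912.

1.000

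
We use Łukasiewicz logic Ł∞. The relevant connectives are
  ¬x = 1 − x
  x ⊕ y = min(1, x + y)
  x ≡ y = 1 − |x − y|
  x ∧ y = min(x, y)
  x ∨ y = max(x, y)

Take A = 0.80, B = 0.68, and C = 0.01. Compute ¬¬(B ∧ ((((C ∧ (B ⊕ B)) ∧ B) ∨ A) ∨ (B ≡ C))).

B ⊕ B = min(1, 0.68 + 0.68) = min(1, 1.36) = 1.00
C ∧ (B ⊕ B) = min(0.01, 1.00) = 0.01
(C ∧ (B ⊕ B)) ∧ B = min(0.01, 0.68) = 0.01
((C ∧ (B ⊕ B)) ∧ B) ∨ A = max(0.01, 0.80) = 0.80
B ≡ C = 1 − |0.68 − 0.01| = 1 − 0.67 = 0.33
(((C ∧ (B ⊕ B)) ∧ B) ∨ A) ∨ (B ≡ C) = max(0.80, 0.33) = 0.80
B ∧ ((((C ∧ (B ⊕ B)) ∧ B) ∨ A) ∨ (B ≡ C)) = min(0.68, 0.80) = 0.68
¬(B ∧ ((((C ∧ (B ⊕ B)) ∧ B) ∨ A) ∨ (B ≡ C))) = 1 − 0.68 = 0.32
¬¬(B ∧ ((((C ∧ (B ⊕ B)) ∧ B) ∨ A) ∨ (B ≡ C))) = 1 − 0.32 = 0.68

0.68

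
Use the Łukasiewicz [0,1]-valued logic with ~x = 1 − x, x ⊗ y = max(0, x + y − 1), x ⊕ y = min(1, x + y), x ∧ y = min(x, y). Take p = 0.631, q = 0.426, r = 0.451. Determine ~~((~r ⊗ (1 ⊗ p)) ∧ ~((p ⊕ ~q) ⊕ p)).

0.000

~r = 1 − 0.451 = 0.549
1 ⊗ p = max(0, 1.000 + 0.631 − 1) = max(0, 0.631) = 0.631
~r ⊗ (1 ⊗ p) = max(0, 0.549 + 0.631 − 1) = max(0, 0.180) = 0.180
~q = 1 − 0.426 = 0.574
p ⊕ ~q = min(1, 0.631 + 0.574) = min(1, 1.205) = 1.000
(p ⊕ ~q) ⊕ p = min(1, 1.000 + 0.631) = min(1, 1.631) = 1.000
~((p ⊕ ~q) ⊕ p) = 1 − 1.000 = 0.000
(~r ⊗ (1 ⊗ p)) ∧ ~((p ⊕ ~q) ⊕ p) = min(0.180, 0.000) = 0.000
~((~r ⊗ (1 ⊗ p)) ∧ ~((p ⊕ ~q) ⊕ p)) = 1 − 0.000 = 1.000
~~((~r ⊗ (1 ⊗ p)) ∧ ~((p ⊕ ~q) ⊕ p)) = 1 − 1.000 = 0.000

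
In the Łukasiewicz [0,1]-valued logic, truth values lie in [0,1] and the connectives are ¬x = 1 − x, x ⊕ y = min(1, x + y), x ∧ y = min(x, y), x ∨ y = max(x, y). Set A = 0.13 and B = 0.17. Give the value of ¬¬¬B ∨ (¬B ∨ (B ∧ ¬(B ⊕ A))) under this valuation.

¬B = 1 − 0.17 = 0.83
¬¬B = 1 − 0.83 = 0.17
¬¬¬B = 1 − 0.17 = 0.83
B ⊕ A = min(1, 0.17 + 0.13) = min(1, 0.30) = 0.30
¬(B ⊕ A) = 1 − 0.30 = 0.70
B ∧ ¬(B ⊕ A) = min(0.17, 0.70) = 0.17
¬B ∨ (B ∧ ¬(B ⊕ A)) = max(0.83, 0.17) = 0.83
¬¬¬B ∨ (¬B ∨ (B ∧ ¬(B ⊕ A))) = max(0.83, 0.83) = 0.83

0.83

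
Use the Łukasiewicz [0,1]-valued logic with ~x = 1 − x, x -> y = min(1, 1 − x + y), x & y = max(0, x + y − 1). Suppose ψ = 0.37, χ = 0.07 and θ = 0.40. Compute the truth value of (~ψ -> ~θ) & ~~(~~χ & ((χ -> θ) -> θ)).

~ψ = 1 − 0.37 = 0.63
~θ = 1 − 0.40 = 0.60
~ψ -> ~θ = min(1, 1 − 0.63 + 0.60) = min(1, 0.97) = 0.97
~χ = 1 − 0.07 = 0.93
~~χ = 1 − 0.93 = 0.07
χ -> θ = min(1, 1 − 0.07 + 0.40) = min(1, 1.33) = 1.00
(χ -> θ) -> θ = min(1, 1 − 1.00 + 0.40) = min(1, 0.40) = 0.40
~~χ & ((χ -> θ) -> θ) = max(0, 0.07 + 0.40 − 1) = max(0, -0.53) = 0.00
~(~~χ & ((χ -> θ) -> θ)) = 1 − 0.00 = 1.00
~~(~~χ & ((χ -> θ) -> θ)) = 1 − 1.00 = 0.00
(~ψ -> ~θ) & ~~(~~χ & ((χ -> θ) -> θ)) = max(0, 0.97 + 0.00 − 1) = max(0, -0.03) = 0.00

0.00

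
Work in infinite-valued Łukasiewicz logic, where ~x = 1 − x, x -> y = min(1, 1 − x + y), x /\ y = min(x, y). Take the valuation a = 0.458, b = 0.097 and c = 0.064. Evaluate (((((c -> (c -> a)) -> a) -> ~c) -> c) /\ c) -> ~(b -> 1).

c -> a = min(1, 1 − 0.064 + 0.458) = min(1, 1.394) = 1.000
c -> (c -> a) = min(1, 1 − 0.064 + 1.000) = min(1, 1.936) = 1.000
(c -> (c -> a)) -> a = min(1, 1 − 1.000 + 0.458) = min(1, 0.458) = 0.458
~c = 1 − 0.064 = 0.936
((c -> (c -> a)) -> a) -> ~c = min(1, 1 − 0.458 + 0.936) = min(1, 1.478) = 1.000
(((c -> (c -> a)) -> a) -> ~c) -> c = min(1, 1 − 1.000 + 0.064) = min(1, 0.064) = 0.064
((((c -> (c -> a)) -> a) -> ~c) -> c) /\ c = min(0.064, 0.064) = 0.064
b -> 1 = min(1, 1 − 0.097 + 1.000) = min(1, 1.903) = 1.000
~(b -> 1) = 1 − 1.000 = 0.000
(((((c -> (c -> a)) -> a) -> ~c) -> c) /\ c) -> ~(b -> 1) = min(1, 1 − 0.064 + 0.000) = min(1, 0.936) = 0.936

0.936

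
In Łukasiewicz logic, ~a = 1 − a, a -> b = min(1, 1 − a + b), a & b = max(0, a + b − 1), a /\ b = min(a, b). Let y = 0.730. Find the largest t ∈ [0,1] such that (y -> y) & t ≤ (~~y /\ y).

y -> y = min(1, 1 − 0.730 + 0.730) = min(1, 1.000) = 1.000
So the left factor is y -> y = 1.000.
~y = 1 − 0.730 = 0.270
~~y = 1 − 0.270 = 0.730
~~y /\ y = min(0.730, 0.730) = 0.730
So the right-hand bound is ~~y /\ y = 0.730.
The residuum of the Łukasiewicz t-norm gives the supremum: min(1, 1 − 1.000 + 0.730).
1 − 1.000 + 0.730 = 0.730, so t = min(1, 0.730) = 0.730.
Check: 1.000 & 0.730 = max(0, 0.730) = 0.730 ≤ 0.730.

0.730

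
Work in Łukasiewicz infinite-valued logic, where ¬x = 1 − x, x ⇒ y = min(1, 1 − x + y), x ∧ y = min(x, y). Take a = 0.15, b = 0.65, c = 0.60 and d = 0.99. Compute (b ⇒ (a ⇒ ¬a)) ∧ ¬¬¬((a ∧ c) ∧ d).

¬a = 1 − 0.15 = 0.85
a ⇒ ¬a = min(1, 1 − 0.15 + 0.85) = min(1, 1.70) = 1.00
b ⇒ (a ⇒ ¬a) = min(1, 1 − 0.65 + 1.00) = min(1, 1.35) = 1.00
a ∧ c = min(0.15, 0.60) = 0.15
(a ∧ c) ∧ d = min(0.15, 0.99) = 0.15
¬((a ∧ c) ∧ d) = 1 − 0.15 = 0.85
¬¬((a ∧ c) ∧ d) = 1 − 0.85 = 0.15
¬¬¬((a ∧ c) ∧ d) = 1 − 0.15 = 0.85
(b ⇒ (a ⇒ ¬a)) ∧ ¬¬¬((a ∧ c) ∧ d) = min(1.00, 0.85) = 0.85

0.85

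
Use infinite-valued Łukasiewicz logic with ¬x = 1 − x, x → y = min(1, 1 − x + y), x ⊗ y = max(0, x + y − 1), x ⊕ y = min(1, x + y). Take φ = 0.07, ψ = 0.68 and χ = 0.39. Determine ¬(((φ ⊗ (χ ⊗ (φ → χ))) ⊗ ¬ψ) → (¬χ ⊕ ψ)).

0.00

φ → χ = min(1, 1 − 0.07 + 0.39) = min(1, 1.32) = 1.00
χ ⊗ (φ → χ) = max(0, 0.39 + 1.00 − 1) = max(0, 0.39) = 0.39
φ ⊗ (χ ⊗ (φ → χ)) = max(0, 0.07 + 0.39 − 1) = max(0, -0.54) = 0.00
¬ψ = 1 − 0.68 = 0.32
(φ ⊗ (χ ⊗ (φ → χ))) ⊗ ¬ψ = max(0, 0.00 + 0.32 − 1) = max(0, -0.68) = 0.00
¬χ = 1 − 0.39 = 0.61
¬χ ⊕ ψ = min(1, 0.61 + 0.68) = min(1, 1.29) = 1.00
((φ ⊗ (χ ⊗ (φ → χ))) ⊗ ¬ψ) → (¬χ ⊕ ψ) = min(1, 1 − 0.00 + 1.00) = min(1, 2.00) = 1.00
¬(((φ ⊗ (χ ⊗ (φ → χ))) ⊗ ¬ψ) → (¬χ ⊕ ψ)) = 1 − 1.00 = 0.00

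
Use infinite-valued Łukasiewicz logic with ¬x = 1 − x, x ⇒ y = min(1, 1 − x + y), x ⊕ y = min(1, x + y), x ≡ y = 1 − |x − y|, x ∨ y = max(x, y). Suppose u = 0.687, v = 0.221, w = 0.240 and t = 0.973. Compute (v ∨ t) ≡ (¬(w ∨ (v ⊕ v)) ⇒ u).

v ∨ t = max(0.221, 0.973) = 0.973
v ⊕ v = min(1, 0.221 + 0.221) = min(1, 0.442) = 0.442
w ∨ (v ⊕ v) = max(0.240, 0.442) = 0.442
¬(w ∨ (v ⊕ v)) = 1 − 0.442 = 0.558
¬(w ∨ (v ⊕ v)) ⇒ u = min(1, 1 − 0.558 + 0.687) = min(1, 1.129) = 1.000
(v ∨ t) ≡ (¬(w ∨ (v ⊕ v)) ⇒ u) = 1 − |0.973 − 1.000| = 1 − 0.027 = 0.973

0.973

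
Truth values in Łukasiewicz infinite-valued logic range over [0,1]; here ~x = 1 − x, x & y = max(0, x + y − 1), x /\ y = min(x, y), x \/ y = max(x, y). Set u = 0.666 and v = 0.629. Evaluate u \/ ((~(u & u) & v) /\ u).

0.666

u & u = max(0, 0.666 + 0.666 − 1) = max(0, 0.332) = 0.332
~(u & u) = 1 − 0.332 = 0.668
~(u & u) & v = max(0, 0.668 + 0.629 − 1) = max(0, 0.297) = 0.297
(~(u & u) & v) /\ u = min(0.297, 0.666) = 0.297
u \/ ((~(u & u) & v) /\ u) = max(0.666, 0.297) = 0.666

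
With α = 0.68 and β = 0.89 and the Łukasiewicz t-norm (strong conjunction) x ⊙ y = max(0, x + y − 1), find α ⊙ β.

0.57

α ⊙ β = max(0, 0.68 + 0.89 − 1) = max(0, 0.57) = 0.57
For comparison, the Gödel (minimum) t-norm min(x, y) would give 0.68.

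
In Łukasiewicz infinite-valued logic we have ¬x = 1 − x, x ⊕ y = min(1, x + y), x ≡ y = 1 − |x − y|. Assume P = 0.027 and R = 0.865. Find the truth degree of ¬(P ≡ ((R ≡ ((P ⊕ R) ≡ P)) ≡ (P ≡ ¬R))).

P ⊕ R = min(1, 0.027 + 0.865) = min(1, 0.892) = 0.892
(P ⊕ R) ≡ P = 1 − |0.892 − 0.027| = 1 − 0.865 = 0.135
R ≡ ((P ⊕ R) ≡ P) = 1 − |0.865 − 0.135| = 1 − 0.730 = 0.270
¬R = 1 − 0.865 = 0.135
P ≡ ¬R = 1 − |0.027 − 0.135| = 1 − 0.108 = 0.892
(R ≡ ((P ⊕ R) ≡ P)) ≡ (P ≡ ¬R) = 1 − |0.270 − 0.892| = 1 − 0.622 = 0.378
P ≡ ((R ≡ ((P ⊕ R) ≡ P)) ≡ (P ≡ ¬R)) = 1 − |0.027 − 0.378| = 1 − 0.351 = 0.649
¬(P ≡ ((R ≡ ((P ⊕ R) ≡ P)) ≡ (P ≡ ¬R))) = 1 − 0.649 = 0.351

0.351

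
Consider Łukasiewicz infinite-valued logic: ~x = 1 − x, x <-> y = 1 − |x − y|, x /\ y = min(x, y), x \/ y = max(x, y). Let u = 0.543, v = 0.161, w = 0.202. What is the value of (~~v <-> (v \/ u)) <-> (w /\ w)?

0.584

~v = 1 − 0.161 = 0.839
~~v = 1 − 0.839 = 0.161
v \/ u = max(0.161, 0.543) = 0.543
~~v <-> (v \/ u) = 1 − |0.161 − 0.543| = 1 − 0.382 = 0.618
w /\ w = min(0.202, 0.202) = 0.202
(~~v <-> (v \/ u)) <-> (w /\ w) = 1 − |0.618 − 0.202| = 1 − 0.416 = 0.584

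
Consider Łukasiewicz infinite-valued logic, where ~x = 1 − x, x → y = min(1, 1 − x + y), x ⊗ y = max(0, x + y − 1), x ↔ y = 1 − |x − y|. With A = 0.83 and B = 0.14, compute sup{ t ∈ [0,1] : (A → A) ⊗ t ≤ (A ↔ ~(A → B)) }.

A → A = min(1, 1 − 0.83 + 0.83) = min(1, 1.00) = 1.00
So the left factor is A → A = 1.00.
A → B = min(1, 1 − 0.83 + 0.14) = min(1, 0.31) = 0.31
~(A → B) = 1 − 0.31 = 0.69
A ↔ ~(A → B) = 1 − |0.83 − 0.69| = 1 − 0.14 = 0.86
So the right-hand bound is A ↔ ~(A → B) = 0.86.
The residuum of the Łukasiewicz t-norm gives the supremum: min(1, 1 − 1.00 + 0.86).
1 − 1.00 + 0.86 = 0.86, so t = min(1, 0.86) = 0.86.
Check: 1.00 ⊗ 0.86 = max(0, 0.86) = 0.86 ≤ 0.86.

0.86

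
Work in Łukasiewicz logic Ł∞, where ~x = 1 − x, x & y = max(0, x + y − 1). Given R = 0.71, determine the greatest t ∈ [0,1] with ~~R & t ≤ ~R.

~R = 1 − 0.71 = 0.29
~~R = 1 − 0.29 = 0.71
So the left factor is ~~R = 0.71.
So the right-hand bound is ~R = 0.29.
The residuum of the Łukasiewicz t-norm gives the supremum: min(1, 1 − 0.71 + 0.29).
1 − 0.71 + 0.29 = 0.58, so t = min(1, 0.58) = 0.58.
Check: 0.71 & 0.58 = max(0, 0.29) = 0.29 ≤ 0.29.

0.58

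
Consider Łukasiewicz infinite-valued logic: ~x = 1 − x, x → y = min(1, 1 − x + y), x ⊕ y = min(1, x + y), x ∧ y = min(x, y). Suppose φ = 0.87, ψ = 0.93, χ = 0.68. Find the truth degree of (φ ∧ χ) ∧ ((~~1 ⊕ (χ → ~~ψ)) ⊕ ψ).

0.68

φ ∧ χ = min(0.87, 0.68) = 0.68
~1 = 1 − 1.00 = 0.00
~~1 = 1 − 0.00 = 1.00
~ψ = 1 − 0.93 = 0.07
~~ψ = 1 − 0.07 = 0.93
χ → ~~ψ = min(1, 1 − 0.68 + 0.93) = min(1, 1.25) = 1.00
~~1 ⊕ (χ → ~~ψ) = min(1, 1.00 + 1.00) = min(1, 2.00) = 1.00
(~~1 ⊕ (χ → ~~ψ)) ⊕ ψ = min(1, 1.00 + 0.93) = min(1, 1.93) = 1.00
(φ ∧ χ) ∧ ((~~1 ⊕ (χ → ~~ψ)) ⊕ ψ) = min(0.68, 1.00) = 0.68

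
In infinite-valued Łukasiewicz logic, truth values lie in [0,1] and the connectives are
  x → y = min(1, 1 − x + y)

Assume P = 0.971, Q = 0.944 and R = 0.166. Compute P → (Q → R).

0.251

Q → R = min(1, 1 − 0.944 + 0.166) = min(1, 0.222) = 0.222
P → (Q → R) = min(1, 1 − 0.971 + 0.222) = min(1, 0.251) = 0.251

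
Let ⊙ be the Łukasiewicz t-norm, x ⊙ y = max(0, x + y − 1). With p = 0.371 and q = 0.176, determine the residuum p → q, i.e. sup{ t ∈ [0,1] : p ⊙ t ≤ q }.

0.805

The residuum of the Łukasiewicz t-norm gives the supremum: min(1, 1 − 0.371 + 0.176).
1 − 0.371 + 0.176 = 0.805, so t = min(1, 0.805) = 0.805.
Check: 0.371 ⊙ 0.805 = max(0, 0.176) = 0.176 ≤ 0.176.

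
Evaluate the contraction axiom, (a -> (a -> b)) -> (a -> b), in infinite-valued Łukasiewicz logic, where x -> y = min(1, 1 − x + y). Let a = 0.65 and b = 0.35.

a -> b = min(1, 1 − 0.65 + 0.35) = min(1, 0.70) = 0.70
a -> (a -> b) = min(1, 1 − 0.65 + 0.70) = min(1, 1.05) = 1.00
(a -> (a -> b)) -> (a -> b) = min(1, 1 − 1.00 + 0.70) = min(1, 0.70) = 0.70
(The value 0.70 < 1 shows this instance is not satisfied; fails in Ł∞ (the t-norm is not idempotent).)

0.70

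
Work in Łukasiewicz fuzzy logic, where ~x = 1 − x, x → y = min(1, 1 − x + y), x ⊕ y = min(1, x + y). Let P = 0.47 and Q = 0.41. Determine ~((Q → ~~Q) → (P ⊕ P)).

~Q = 1 − 0.41 = 0.59
~~Q = 1 − 0.59 = 0.41
Q → ~~Q = min(1, 1 − 0.41 + 0.41) = min(1, 1.00) = 1.00
P ⊕ P = min(1, 0.47 + 0.47) = min(1, 0.94) = 0.94
(Q → ~~Q) → (P ⊕ P) = min(1, 1 − 1.00 + 0.94) = min(1, 0.94) = 0.94
~((Q → ~~Q) → (P ⊕ P)) = 1 − 0.94 = 0.06

0.06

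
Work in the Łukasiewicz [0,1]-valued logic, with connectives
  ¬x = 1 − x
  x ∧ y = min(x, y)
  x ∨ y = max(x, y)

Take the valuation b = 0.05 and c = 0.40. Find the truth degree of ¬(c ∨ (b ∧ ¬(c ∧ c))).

c ∧ c = min(0.40, 0.40) = 0.40
¬(c ∧ c) = 1 − 0.40 = 0.60
b ∧ ¬(c ∧ c) = min(0.05, 0.60) = 0.05
c ∨ (b ∧ ¬(c ∧ c)) = max(0.40, 0.05) = 0.40
¬(c ∨ (b ∧ ¬(c ∧ c))) = 1 − 0.40 = 0.60

0.60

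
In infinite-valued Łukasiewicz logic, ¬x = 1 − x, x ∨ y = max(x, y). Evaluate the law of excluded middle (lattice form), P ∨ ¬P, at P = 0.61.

0.61

¬P = 1 − 0.61 = 0.39
P ∨ ¬P = max(0.61, 0.39) = 0.61
(The value 0.61 < 1 shows this instance is not satisfied; not a Ł∞-tautology — its value is max(a, 1−a).)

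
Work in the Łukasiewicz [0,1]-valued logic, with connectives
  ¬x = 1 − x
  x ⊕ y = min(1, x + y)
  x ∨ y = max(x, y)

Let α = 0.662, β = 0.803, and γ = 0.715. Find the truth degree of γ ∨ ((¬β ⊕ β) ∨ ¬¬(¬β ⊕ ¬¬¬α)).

1.000

¬β = 1 − 0.803 = 0.197
¬β ⊕ β = min(1, 0.197 + 0.803) = min(1, 1.000) = 1.000
¬α = 1 − 0.662 = 0.338
¬¬α = 1 − 0.338 = 0.662
¬¬¬α = 1 − 0.662 = 0.338
¬β ⊕ ¬¬¬α = min(1, 0.197 + 0.338) = min(1, 0.535) = 0.535
¬(¬β ⊕ ¬¬¬α) = 1 − 0.535 = 0.465
¬¬(¬β ⊕ ¬¬¬α) = 1 − 0.465 = 0.535
(¬β ⊕ β) ∨ ¬¬(¬β ⊕ ¬¬¬α) = max(1.000, 0.535) = 1.000
γ ∨ ((¬β ⊕ β) ∨ ¬¬(¬β ⊕ ¬¬¬α)) = max(0.715, 1.000) = 1.000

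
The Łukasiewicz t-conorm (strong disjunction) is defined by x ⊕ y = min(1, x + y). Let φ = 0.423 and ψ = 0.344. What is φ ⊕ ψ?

φ ⊕ ψ = min(1, 0.423 + 0.344) = min(1, 0.767) = 0.767
For comparison, the Gödel t-conorm max(x, y) would give 0.423.

0.767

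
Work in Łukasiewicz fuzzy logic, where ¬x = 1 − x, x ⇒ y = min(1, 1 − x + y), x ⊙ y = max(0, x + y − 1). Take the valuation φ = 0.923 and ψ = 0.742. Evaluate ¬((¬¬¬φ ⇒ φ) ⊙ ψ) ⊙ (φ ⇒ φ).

¬φ = 1 − 0.923 = 0.077
¬¬φ = 1 − 0.077 = 0.923
¬¬¬φ = 1 − 0.923 = 0.077
¬¬¬φ ⇒ φ = min(1, 1 − 0.077 + 0.923) = min(1, 1.846) = 1.000
(¬¬¬φ ⇒ φ) ⊙ ψ = max(0, 1.000 + 0.742 − 1) = max(0, 0.742) = 0.742
¬((¬¬¬φ ⇒ φ) ⊙ ψ) = 1 − 0.742 = 0.258
φ ⇒ φ = min(1, 1 − 0.923 + 0.923) = min(1, 1.000) = 1.000
¬((¬¬¬φ ⇒ φ) ⊙ ψ) ⊙ (φ ⇒ φ) = max(0, 0.258 + 1.000 − 1) = max(0, 0.258) = 0.258

0.258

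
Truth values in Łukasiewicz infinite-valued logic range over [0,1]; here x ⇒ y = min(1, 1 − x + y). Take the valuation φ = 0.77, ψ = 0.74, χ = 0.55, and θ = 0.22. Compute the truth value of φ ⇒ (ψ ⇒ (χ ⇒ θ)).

χ ⇒ θ = min(1, 1 − 0.55 + 0.22) = min(1, 0.67) = 0.67
ψ ⇒ (χ ⇒ θ) = min(1, 1 − 0.74 + 0.67) = min(1, 0.93) = 0.93
φ ⇒ (ψ ⇒ (χ ⇒ θ)) = min(1, 1 − 0.77 + 0.93) = min(1, 1.16) = 1.00

1.00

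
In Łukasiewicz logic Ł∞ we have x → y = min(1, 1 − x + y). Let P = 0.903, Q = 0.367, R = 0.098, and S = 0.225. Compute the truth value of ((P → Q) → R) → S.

P → Q = min(1, 1 − 0.903 + 0.367) = min(1, 0.464) = 0.464
(P → Q) → R = min(1, 1 − 0.464 + 0.098) = min(1, 0.634) = 0.634
((P → Q) → R) → S = min(1, 1 − 0.634 + 0.225) = min(1, 0.591) = 0.591

0.591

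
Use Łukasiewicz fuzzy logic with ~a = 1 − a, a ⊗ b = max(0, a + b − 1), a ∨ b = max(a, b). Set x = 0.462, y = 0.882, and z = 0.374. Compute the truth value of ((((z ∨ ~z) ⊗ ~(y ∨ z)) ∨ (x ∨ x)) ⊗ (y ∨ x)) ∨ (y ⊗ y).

0.764

~z = 1 − 0.374 = 0.626
z ∨ ~z = max(0.374, 0.626) = 0.626
y ∨ z = max(0.882, 0.374) = 0.882
~(y ∨ z) = 1 − 0.882 = 0.118
(z ∨ ~z) ⊗ ~(y ∨ z) = max(0, 0.626 + 0.118 − 1) = max(0, -0.256) = 0.000
x ∨ x = max(0.462, 0.462) = 0.462
((z ∨ ~z) ⊗ ~(y ∨ z)) ∨ (x ∨ x) = max(0.000, 0.462) = 0.462
y ∨ x = max(0.882, 0.462) = 0.882
(((z ∨ ~z) ⊗ ~(y ∨ z)) ∨ (x ∨ x)) ⊗ (y ∨ x) = max(0, 0.462 + 0.882 − 1) = max(0, 0.344) = 0.344
y ⊗ y = max(0, 0.882 + 0.882 − 1) = max(0, 0.764) = 0.764
((((z ∨ ~z) ⊗ ~(y ∨ z)) ∨ (x ∨ x)) ⊗ (y ∨ x)) ∨ (y ⊗ y) = max(0.344, 0.764) = 0.764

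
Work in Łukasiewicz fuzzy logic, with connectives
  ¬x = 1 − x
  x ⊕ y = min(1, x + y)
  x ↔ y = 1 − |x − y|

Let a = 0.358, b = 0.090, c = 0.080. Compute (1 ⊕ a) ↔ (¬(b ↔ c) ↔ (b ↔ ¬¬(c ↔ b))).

1 ⊕ a = min(1, 1.000 + 0.358) = min(1, 1.358) = 1.000
b ↔ c = 1 − |0.090 − 0.080| = 1 − 0.010 = 0.990
¬(b ↔ c) = 1 − 0.990 = 0.010
c ↔ b = 1 − |0.080 − 0.090| = 1 − 0.010 = 0.990
¬(c ↔ b) = 1 − 0.990 = 0.010
¬¬(c ↔ b) = 1 − 0.010 = 0.990
b ↔ ¬¬(c ↔ b) = 1 − |0.090 − 0.990| = 1 − 0.900 = 0.100
¬(b ↔ c) ↔ (b ↔ ¬¬(c ↔ b)) = 1 − |0.010 − 0.100| = 1 − 0.090 = 0.910
(1 ⊕ a) ↔ (¬(b ↔ c) ↔ (b ↔ ¬¬(c ↔ b))) = 1 − |1.000 − 0.910| = 1 − 0.090 = 0.910

0.910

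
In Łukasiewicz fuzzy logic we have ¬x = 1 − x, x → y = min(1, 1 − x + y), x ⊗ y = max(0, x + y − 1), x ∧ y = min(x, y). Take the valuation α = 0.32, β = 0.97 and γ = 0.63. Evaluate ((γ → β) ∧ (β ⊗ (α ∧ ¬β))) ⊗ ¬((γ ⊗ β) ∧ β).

0.00

γ → β = min(1, 1 − 0.63 + 0.97) = min(1, 1.34) = 1.00
¬β = 1 − 0.97 = 0.03
α ∧ ¬β = min(0.32, 0.03) = 0.03
β ⊗ (α ∧ ¬β) = max(0, 0.97 + 0.03 − 1) = max(0, 0.00) = 0.00
(γ → β) ∧ (β ⊗ (α ∧ ¬β)) = min(1.00, 0.00) = 0.00
γ ⊗ β = max(0, 0.63 + 0.97 − 1) = max(0, 0.60) = 0.60
(γ ⊗ β) ∧ β = min(0.60, 0.97) = 0.60
¬((γ ⊗ β) ∧ β) = 1 − 0.60 = 0.40
((γ → β) ∧ (β ⊗ (α ∧ ¬β))) ⊗ ¬((γ ⊗ β) ∧ β) = max(0, 0.00 + 0.40 − 1) = max(0, -0.60) = 0.00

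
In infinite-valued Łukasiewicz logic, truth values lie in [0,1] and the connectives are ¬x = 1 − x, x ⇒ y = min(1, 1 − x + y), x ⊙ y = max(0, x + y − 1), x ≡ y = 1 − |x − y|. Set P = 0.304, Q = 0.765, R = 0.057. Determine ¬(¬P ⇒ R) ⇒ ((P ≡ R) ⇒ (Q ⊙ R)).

0.608

¬P = 1 − 0.304 = 0.696
¬P ⇒ R = min(1, 1 − 0.696 + 0.057) = min(1, 0.361) = 0.361
¬(¬P ⇒ R) = 1 − 0.361 = 0.639
P ≡ R = 1 − |0.304 − 0.057| = 1 − 0.247 = 0.753
Q ⊙ R = max(0, 0.765 + 0.057 − 1) = max(0, -0.178) = 0.000
(P ≡ R) ⇒ (Q ⊙ R) = min(1, 1 − 0.753 + 0.000) = min(1, 0.247) = 0.247
¬(¬P ⇒ R) ⇒ ((P ≡ R) ⇒ (Q ⊙ R)) = min(1, 1 − 0.639 + 0.247) = min(1, 0.608) = 0.608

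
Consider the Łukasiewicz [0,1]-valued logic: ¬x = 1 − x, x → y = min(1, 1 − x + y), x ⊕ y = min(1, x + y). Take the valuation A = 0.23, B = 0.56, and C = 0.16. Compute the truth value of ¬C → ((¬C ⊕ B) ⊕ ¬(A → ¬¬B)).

1.00

¬C = 1 − 0.16 = 0.84
¬C ⊕ B = min(1, 0.84 + 0.56) = min(1, 1.40) = 1.00
¬B = 1 − 0.56 = 0.44
¬¬B = 1 − 0.44 = 0.56
A → ¬¬B = min(1, 1 − 0.23 + 0.56) = min(1, 1.33) = 1.00
¬(A → ¬¬B) = 1 − 1.00 = 0.00
(¬C ⊕ B) ⊕ ¬(A → ¬¬B) = min(1, 1.00 + 0.00) = min(1, 1.00) = 1.00
¬C → ((¬C ⊕ B) ⊕ ¬(A → ¬¬B)) = min(1, 1 − 0.84 + 1.00) = min(1, 1.16) = 1.00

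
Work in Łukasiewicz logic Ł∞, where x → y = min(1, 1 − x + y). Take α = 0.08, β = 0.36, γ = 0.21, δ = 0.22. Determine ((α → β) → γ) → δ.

α → β = min(1, 1 − 0.08 + 0.36) = min(1, 1.28) = 1.00
(α → β) → γ = min(1, 1 − 1.00 + 0.21) = min(1, 0.21) = 0.21
((α → β) → γ) → δ = min(1, 1 − 0.21 + 0.22) = min(1, 1.01) = 1.00

1.00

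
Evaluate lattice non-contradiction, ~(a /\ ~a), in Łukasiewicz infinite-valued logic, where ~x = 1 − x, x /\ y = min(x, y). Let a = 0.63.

0.63

~a = 1 − 0.63 = 0.37
a /\ ~a = min(0.63, 0.37) = 0.37
~(a /\ ~a) = 1 − 0.37 = 0.63
(The value 0.63 < 1 shows this instance is not satisfied; not a Ł∞-tautology — its value is 1 − min(a, 1−a).)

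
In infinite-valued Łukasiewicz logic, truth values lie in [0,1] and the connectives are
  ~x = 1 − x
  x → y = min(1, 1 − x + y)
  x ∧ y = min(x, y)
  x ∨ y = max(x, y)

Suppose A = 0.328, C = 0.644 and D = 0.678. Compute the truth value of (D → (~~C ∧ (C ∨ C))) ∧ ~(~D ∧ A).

0.678

~C = 1 − 0.644 = 0.356
~~C = 1 − 0.356 = 0.644
C ∨ C = max(0.644, 0.644) = 0.644
~~C ∧ (C ∨ C) = min(0.644, 0.644) = 0.644
D → (~~C ∧ (C ∨ C)) = min(1, 1 − 0.678 + 0.644) = min(1, 0.966) = 0.966
~D = 1 − 0.678 = 0.322
~D ∧ A = min(0.322, 0.328) = 0.322
~(~D ∧ A) = 1 − 0.322 = 0.678
(D → (~~C ∧ (C ∨ C))) ∧ ~(~D ∧ A) = min(0.966, 0.678) = 0.678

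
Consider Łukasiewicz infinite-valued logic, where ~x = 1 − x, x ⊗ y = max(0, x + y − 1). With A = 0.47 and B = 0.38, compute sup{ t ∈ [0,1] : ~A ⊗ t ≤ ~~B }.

~A = 1 − 0.47 = 0.53
So the left factor is ~A = 0.53.
~B = 1 − 0.38 = 0.62
~~B = 1 − 0.62 = 0.38
So the right-hand bound is ~~B = 0.38.
The residuum of the Łukasiewicz t-norm gives the supremum: min(1, 1 − 0.53 + 0.38).
1 − 0.53 + 0.38 = 0.85, so t = min(1, 0.85) = 0.85.
Check: 0.53 ⊗ 0.85 = max(0, 0.38) = 0.38 ≤ 0.38.

0.85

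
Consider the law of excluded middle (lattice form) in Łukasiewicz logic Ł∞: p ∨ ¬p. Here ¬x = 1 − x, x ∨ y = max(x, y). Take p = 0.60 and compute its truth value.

0.60

¬p = 1 − 0.60 = 0.40
p ∨ ¬p = max(0.60, 0.40) = 0.60
(The value 0.60 < 1 shows this instance is not satisfied; not a Ł∞-tautology — its value is max(a, 1−a).)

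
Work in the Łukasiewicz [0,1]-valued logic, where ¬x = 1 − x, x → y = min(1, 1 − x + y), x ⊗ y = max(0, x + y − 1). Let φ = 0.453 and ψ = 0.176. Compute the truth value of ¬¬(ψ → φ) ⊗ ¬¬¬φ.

0.547

ψ → φ = min(1, 1 − 0.176 + 0.453) = min(1, 1.277) = 1.000
¬(ψ → φ) = 1 − 1.000 = 0.000
¬¬(ψ → φ) = 1 − 0.000 = 1.000
¬φ = 1 − 0.453 = 0.547
¬¬φ = 1 − 0.547 = 0.453
¬¬¬φ = 1 − 0.453 = 0.547
¬¬(ψ → φ) ⊗ ¬¬¬φ = max(0, 1.000 + 0.547 − 1) = max(0, 0.547) = 0.547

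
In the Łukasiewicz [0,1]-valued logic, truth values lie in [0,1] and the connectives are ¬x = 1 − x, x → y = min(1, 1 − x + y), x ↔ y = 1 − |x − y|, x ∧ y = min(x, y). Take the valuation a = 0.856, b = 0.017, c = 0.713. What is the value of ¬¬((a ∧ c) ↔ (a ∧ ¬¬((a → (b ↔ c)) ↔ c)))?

a ∧ c = min(0.856, 0.713) = 0.713
b ↔ c = 1 − |0.017 − 0.713| = 1 − 0.696 = 0.304
a → (b ↔ c) = min(1, 1 − 0.856 + 0.304) = min(1, 0.448) = 0.448
(a → (b ↔ c)) ↔ c = 1 − |0.448 − 0.713| = 1 − 0.265 = 0.735
¬((a → (b ↔ c)) ↔ c) = 1 − 0.735 = 0.265
¬¬((a → (b ↔ c)) ↔ c) = 1 − 0.265 = 0.735
a ∧ ¬¬((a → (b ↔ c)) ↔ c) = min(0.856, 0.735) = 0.735
(a ∧ c) ↔ (a ∧ ¬¬((a → (b ↔ c)) ↔ c)) = 1 − |0.713 − 0.735| = 1 − 0.022 = 0.978
¬((a ∧ c) ↔ (a ∧ ¬¬((a → (b ↔ c)) ↔ c))) = 1 − 0.978 = 0.022
¬¬((a ∧ c) ↔ (a ∧ ¬¬((a → (b ↔ c)) ↔ c))) = 1 − 0.022 = 0.978

0.978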